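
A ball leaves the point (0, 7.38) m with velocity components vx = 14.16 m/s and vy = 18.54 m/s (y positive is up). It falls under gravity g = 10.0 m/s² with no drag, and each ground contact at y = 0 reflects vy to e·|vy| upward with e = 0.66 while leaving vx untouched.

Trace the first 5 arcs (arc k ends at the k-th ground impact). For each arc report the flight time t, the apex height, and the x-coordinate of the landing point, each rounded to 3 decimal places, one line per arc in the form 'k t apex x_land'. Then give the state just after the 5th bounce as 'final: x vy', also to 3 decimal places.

Arc 1: start y=7.380, vy=18.540 → t=4.071, apex=24.567, x_land=57.640, impact vy=-22.166
  bounce: vy ← 0.66·22.166 = 14.630
Arc 2: start y=0.000, vy=14.630 → t=2.926, apex=10.701, x_land=99.071, impact vy=-14.630
  bounce: vy ← 0.66·14.630 = 9.656
Arc 3: start y=0.000, vy=9.656 → t=1.931, apex=4.661, x_land=126.415, impact vy=-9.656
  bounce: vy ← 0.66·9.656 = 6.373
Arc 4: start y=0.000, vy=6.373 → t=1.275, apex=2.031, x_land=144.462, impact vy=-6.373
  bounce: vy ← 0.66·6.373 = 4.206
Arc 5: start y=0.000, vy=4.206 → t=0.841, apex=0.884, x_land=156.374, impact vy=-4.206
  bounce: vy ← 0.66·4.206 = 2.776

1 4.071 24.567 57.640
2 2.926 10.701 99.071
3 1.931 4.661 126.415
4 1.275 2.031 144.462
5 0.841 0.884 156.374
final: 156.374 2.776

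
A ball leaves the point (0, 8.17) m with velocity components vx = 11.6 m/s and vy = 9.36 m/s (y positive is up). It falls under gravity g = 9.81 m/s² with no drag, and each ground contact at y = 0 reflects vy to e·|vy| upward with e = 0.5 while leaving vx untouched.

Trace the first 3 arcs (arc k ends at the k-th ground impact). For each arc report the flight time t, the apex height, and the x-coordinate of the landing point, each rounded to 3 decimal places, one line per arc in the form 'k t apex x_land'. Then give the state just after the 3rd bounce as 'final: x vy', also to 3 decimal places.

Arc 1: start y=8.170, vy=9.360 → t=2.559, apex=12.635, x_land=29.686, impact vy=-15.745
  bounce: vy ← 0.5·15.745 = 7.872
Arc 2: start y=0.000, vy=7.872 → t=1.605, apex=3.159, x_land=48.304, impact vy=-7.872
  bounce: vy ← 0.5·7.872 = 3.936
Arc 3: start y=0.000, vy=3.936 → t=0.802, apex=0.790, x_land=57.613, impact vy=-3.936
  bounce: vy ← 0.5·3.936 = 1.968

1 2.559 12.635 29.686
2 1.605 3.159 48.304
3 0.802 0.790 57.613
final: 57.613 1.968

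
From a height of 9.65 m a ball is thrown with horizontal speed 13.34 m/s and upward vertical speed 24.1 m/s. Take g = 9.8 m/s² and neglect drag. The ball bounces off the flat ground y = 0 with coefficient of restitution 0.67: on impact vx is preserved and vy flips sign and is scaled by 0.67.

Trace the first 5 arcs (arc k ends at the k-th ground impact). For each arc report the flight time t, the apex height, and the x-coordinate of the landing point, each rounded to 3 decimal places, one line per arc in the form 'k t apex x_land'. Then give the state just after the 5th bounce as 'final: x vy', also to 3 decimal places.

Arc 1: start y=9.650, vy=24.100 → t=5.291, apex=39.283, x_land=70.577, impact vy=-27.748
  bounce: vy ← 0.67·27.748 = 18.591
Arc 2: start y=0.000, vy=18.591 → t=3.794, apex=17.634, x_land=121.190, impact vy=-18.591
  bounce: vy ← 0.67·18.591 = 12.456
Arc 3: start y=0.000, vy=12.456 → t=2.542, apex=7.916, x_land=155.101, impact vy=-12.456
  bounce: vy ← 0.67·12.456 = 8.346
Arc 4: start y=0.000, vy=8.346 → t=1.703, apex=3.553, x_land=177.822, impact vy=-8.346
  bounce: vy ← 0.67·8.346 = 5.592
Arc 5: start y=0.000, vy=5.592 → t=1.141, apex=1.595, x_land=193.044, impact vy=-5.592
  bounce: vy ← 0.67·5.592 = 3.746

1 5.291 39.283 70.577
2 3.794 17.634 121.190
3 2.542 7.916 155.101
4 1.703 3.553 177.822
5 1.141 1.595 193.044
final: 193.044 3.746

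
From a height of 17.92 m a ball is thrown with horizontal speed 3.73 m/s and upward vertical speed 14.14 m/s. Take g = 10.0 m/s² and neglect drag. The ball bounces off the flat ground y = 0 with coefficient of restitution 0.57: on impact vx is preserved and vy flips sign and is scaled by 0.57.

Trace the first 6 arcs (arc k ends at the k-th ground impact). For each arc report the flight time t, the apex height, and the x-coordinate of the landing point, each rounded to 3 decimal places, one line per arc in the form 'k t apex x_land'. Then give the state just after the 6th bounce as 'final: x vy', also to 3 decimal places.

1 3.777 27.917 14.088
2 2.694 9.070 24.136
3 1.535 2.947 29.863
4 0.875 0.957 33.127
5 0.499 0.311 34.988
6 0.284 0.101 36.049
final: 36.049 0.810

Arc 1: start y=17.920, vy=14.140 → t=3.777, apex=27.917, x_land=14.088, impact vy=-23.629
  bounce: vy ← 0.57·23.629 = 13.469
Arc 2: start y=0.000, vy=13.469 → t=2.694, apex=9.070, x_land=24.136, impact vy=-13.469
  bounce: vy ← 0.57·13.469 = 7.677
Arc 3: start y=0.000, vy=7.677 → t=1.535, apex=2.947, x_land=29.863, impact vy=-7.677
  bounce: vy ← 0.57·7.677 = 4.376
Arc 4: start y=0.000, vy=4.376 → t=0.875, apex=0.957, x_land=33.127, impact vy=-4.376
  bounce: vy ← 0.57·4.376 = 2.494
Arc 5: start y=0.000, vy=2.494 → t=0.499, apex=0.311, x_land=34.988, impact vy=-2.494
  bounce: vy ← 0.57·2.494 = 1.422
Arc 6: start y=0.000, vy=1.422 → t=0.284, apex=0.101, x_land=36.049, impact vy=-1.422
  bounce: vy ← 0.57·1.422 = 0.810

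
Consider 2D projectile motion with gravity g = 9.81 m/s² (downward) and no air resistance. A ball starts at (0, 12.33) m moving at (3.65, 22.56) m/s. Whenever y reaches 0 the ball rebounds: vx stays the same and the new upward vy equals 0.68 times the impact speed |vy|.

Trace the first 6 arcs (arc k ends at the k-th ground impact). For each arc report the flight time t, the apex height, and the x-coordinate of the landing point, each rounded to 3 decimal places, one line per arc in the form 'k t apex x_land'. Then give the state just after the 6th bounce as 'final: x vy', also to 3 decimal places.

Arc 1: start y=12.330, vy=22.560 → t=5.093, apex=38.271, x_land=18.589, impact vy=-27.402
  bounce: vy ← 0.68·27.402 = 18.633
Arc 2: start y=0.000, vy=18.633 → t=3.799, apex=17.696, x_land=32.455, impact vy=-18.633
  bounce: vy ← 0.68·18.633 = 12.671
Arc 3: start y=0.000, vy=12.671 → t=2.583, apex=8.183, x_land=41.884, impact vy=-12.671
  bounce: vy ← 0.68·12.671 = 8.616
Arc 4: start y=0.000, vy=8.616 → t=1.757, apex=3.784, x_land=48.295, impact vy=-8.616
  bounce: vy ← 0.68·8.616 = 5.859
Arc 5: start y=0.000, vy=5.859 → t=1.194, apex=1.750, x_land=52.655, impact vy=-5.859
  bounce: vy ← 0.68·5.859 = 3.984
Arc 6: start y=0.000, vy=3.984 → t=0.812, apex=0.809, x_land=55.620, impact vy=-3.984
  bounce: vy ← 0.68·3.984 = 2.709

1 5.093 38.271 18.589
2 3.799 17.696 32.455
3 2.583 8.183 41.884
4 1.757 3.784 48.295
5 1.194 1.750 52.655
6 0.812 0.809 55.620
final: 55.620 2.709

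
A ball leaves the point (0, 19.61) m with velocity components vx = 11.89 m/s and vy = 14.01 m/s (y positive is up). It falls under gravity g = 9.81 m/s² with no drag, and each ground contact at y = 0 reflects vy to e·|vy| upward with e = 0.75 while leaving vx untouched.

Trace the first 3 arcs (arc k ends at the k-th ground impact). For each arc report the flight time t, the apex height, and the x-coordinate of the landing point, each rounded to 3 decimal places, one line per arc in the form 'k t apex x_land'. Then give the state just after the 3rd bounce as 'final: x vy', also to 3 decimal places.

Arc 1: start y=19.610, vy=14.010 → t=3.885, apex=29.614, x_land=46.196, impact vy=-24.105
  bounce: vy ← 0.75·24.105 = 18.078
Arc 2: start y=0.000, vy=18.078 → t=3.686, apex=16.658, x_land=90.019, impact vy=-18.078
  bounce: vy ← 0.75·18.078 = 13.559
Arc 3: start y=0.000, vy=13.559 → t=2.764, apex=9.370, x_land=122.886, impact vy=-13.559
  bounce: vy ← 0.75·13.559 = 10.169

1 3.885 29.614 46.196
2 3.686 16.658 90.019
3 2.764 9.370 122.886
final: 122.886 10.169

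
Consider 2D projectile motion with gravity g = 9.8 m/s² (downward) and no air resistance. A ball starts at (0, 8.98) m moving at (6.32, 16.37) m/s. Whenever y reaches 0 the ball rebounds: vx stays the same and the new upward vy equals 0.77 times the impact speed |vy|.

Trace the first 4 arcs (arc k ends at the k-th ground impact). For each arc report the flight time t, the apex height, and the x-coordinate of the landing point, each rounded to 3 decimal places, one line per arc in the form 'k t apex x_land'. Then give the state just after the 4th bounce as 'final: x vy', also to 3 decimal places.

Arc 1: start y=8.980, vy=16.370 → t=3.821, apex=22.652, x_land=24.146, impact vy=-21.071
  bounce: vy ← 0.77·21.071 = 16.225
Arc 2: start y=0.000, vy=16.225 → t=3.311, apex=13.431, x_land=45.072, impact vy=-16.225
  bounce: vy ← 0.77·16.225 = 12.493
Arc 3: start y=0.000, vy=12.493 → t=2.550, apex=7.963, x_land=61.185, impact vy=-12.493
  bounce: vy ← 0.77·12.493 = 9.620
Arc 4: start y=0.000, vy=9.620 → t=1.963, apex=4.721, x_land=73.593, impact vy=-9.620
  bounce: vy ← 0.77·9.620 = 7.407

1 3.821 22.652 24.146
2 3.311 13.431 45.072
3 2.550 7.963 61.185
4 1.963 4.721 73.593
final: 73.593 7.407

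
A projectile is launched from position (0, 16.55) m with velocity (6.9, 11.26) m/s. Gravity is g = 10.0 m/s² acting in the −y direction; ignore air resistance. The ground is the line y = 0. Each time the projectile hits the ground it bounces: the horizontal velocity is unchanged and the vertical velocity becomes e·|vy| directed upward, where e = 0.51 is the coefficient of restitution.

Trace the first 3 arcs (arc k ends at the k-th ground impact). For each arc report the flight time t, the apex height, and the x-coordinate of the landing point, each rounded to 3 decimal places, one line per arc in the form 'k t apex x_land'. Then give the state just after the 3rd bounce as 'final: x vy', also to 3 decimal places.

Arc 1: start y=16.550, vy=11.260 → t=3.266, apex=22.889, x_land=22.533, impact vy=-21.396
  bounce: vy ← 0.51·21.396 = 10.912
Arc 2: start y=0.000, vy=10.912 → t=2.182, apex=5.954, x_land=37.591, impact vy=-10.912
  bounce: vy ← 0.51·10.912 = 5.565
Arc 3: start y=0.000, vy=5.565 → t=1.113, apex=1.549, x_land=45.271, impact vy=-5.565
  bounce: vy ← 0.51·5.565 = 2.838

1 3.266 22.889 22.533
2 2.182 5.954 37.591
3 1.113 1.549 45.271
final: 45.271 2.838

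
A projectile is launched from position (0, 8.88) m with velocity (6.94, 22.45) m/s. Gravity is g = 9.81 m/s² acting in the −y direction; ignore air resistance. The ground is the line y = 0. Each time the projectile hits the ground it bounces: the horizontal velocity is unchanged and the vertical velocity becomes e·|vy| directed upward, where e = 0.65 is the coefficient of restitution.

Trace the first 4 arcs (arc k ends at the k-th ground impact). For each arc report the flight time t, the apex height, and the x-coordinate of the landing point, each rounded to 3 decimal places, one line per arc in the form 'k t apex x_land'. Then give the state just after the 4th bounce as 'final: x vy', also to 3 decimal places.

1 4.943 34.568 34.306
2 3.451 14.605 58.257
3 2.243 6.171 73.825
4 1.458 2.607 83.944
final: 83.944 4.649

Arc 1: start y=8.880, vy=22.450 → t=4.943, apex=34.568, x_land=34.306, impact vy=-26.043
  bounce: vy ← 0.65·26.043 = 16.928
Arc 2: start y=0.000, vy=16.928 → t=3.451, apex=14.605, x_land=58.257, impact vy=-16.928
  bounce: vy ← 0.65·16.928 = 11.003
Arc 3: start y=0.000, vy=11.003 → t=2.243, apex=6.171, x_land=73.825, impact vy=-11.003
  bounce: vy ← 0.65·11.003 = 7.152
Arc 4: start y=0.000, vy=7.152 → t=1.458, apex=2.607, x_land=83.944, impact vy=-7.152
  bounce: vy ← 0.65·7.152 = 4.649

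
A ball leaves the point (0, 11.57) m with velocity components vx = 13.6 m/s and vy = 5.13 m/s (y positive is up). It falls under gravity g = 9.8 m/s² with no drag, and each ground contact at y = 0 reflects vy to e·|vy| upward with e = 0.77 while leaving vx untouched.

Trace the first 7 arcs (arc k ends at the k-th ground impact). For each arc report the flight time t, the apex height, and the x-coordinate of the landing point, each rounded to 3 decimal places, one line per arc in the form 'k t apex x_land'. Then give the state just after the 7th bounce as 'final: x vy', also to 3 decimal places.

Arc 1: start y=11.570, vy=5.130 → t=2.147, apex=12.913, x_land=29.197, impact vy=-15.909
  bounce: vy ← 0.77·15.909 = 12.250
Arc 2: start y=0.000, vy=12.250 → t=2.500, apex=7.656, x_land=63.196, impact vy=-12.250
  bounce: vy ← 0.77·12.250 = 9.432
Arc 3: start y=0.000, vy=9.432 → t=1.925, apex=4.539, x_land=89.375, impact vy=-9.432
  bounce: vy ← 0.77·9.432 = 7.263
Arc 4: start y=0.000, vy=7.263 → t=1.482, apex=2.691, x_land=109.534, impact vy=-7.263
  bounce: vy ← 0.77·7.263 = 5.592
Arc 5: start y=0.000, vy=5.592 → t=1.141, apex=1.596, x_land=125.055, impact vy=-5.592
  bounce: vy ← 0.77·5.592 = 4.306
Arc 6: start y=0.000, vy=4.306 → t=0.879, apex=0.946, x_land=137.007, impact vy=-4.306
  bounce: vy ← 0.77·4.306 = 3.316
Arc 7: start y=0.000, vy=3.316 → t=0.677, apex=0.561, x_land=146.210, impact vy=-3.316
  bounce: vy ← 0.77·3.316 = 2.553

1 2.147 12.913 29.197
2 2.500 7.656 63.196
3 1.925 4.539 89.375
4 1.482 2.691 109.534
5 1.141 1.596 125.055
6 0.879 0.946 137.007
7 0.677 0.561 146.210
final: 146.210 2.553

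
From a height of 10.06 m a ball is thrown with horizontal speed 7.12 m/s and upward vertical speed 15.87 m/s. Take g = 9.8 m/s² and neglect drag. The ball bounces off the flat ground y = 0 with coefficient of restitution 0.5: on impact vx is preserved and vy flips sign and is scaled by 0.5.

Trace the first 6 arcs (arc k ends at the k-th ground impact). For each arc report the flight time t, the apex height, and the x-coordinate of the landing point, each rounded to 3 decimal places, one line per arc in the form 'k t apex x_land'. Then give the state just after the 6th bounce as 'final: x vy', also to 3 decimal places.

1 3.782 22.910 26.926
2 2.162 5.727 42.321
3 1.081 1.432 50.019
4 0.541 0.358 53.868
5 0.270 0.089 55.792
6 0.135 0.022 56.754
final: 56.754 0.331

Arc 1: start y=10.060, vy=15.870 → t=3.782, apex=22.910, x_land=26.926, impact vy=-21.190
  bounce: vy ← 0.5·21.190 = 10.595
Arc 2: start y=0.000, vy=10.595 → t=2.162, apex=5.727, x_land=42.321, impact vy=-10.595
  bounce: vy ← 0.5·10.595 = 5.298
Arc 3: start y=0.000, vy=5.298 → t=1.081, apex=1.432, x_land=50.019, impact vy=-5.298
  bounce: vy ← 0.5·5.298 = 2.649
Arc 4: start y=0.000, vy=2.649 → t=0.541, apex=0.358, x_land=53.868, impact vy=-2.649
  bounce: vy ← 0.5·2.649 = 1.324
Arc 5: start y=0.000, vy=1.324 → t=0.270, apex=0.089, x_land=55.792, impact vy=-1.324
  bounce: vy ← 0.5·1.324 = 0.662
Arc 6: start y=0.000, vy=0.662 → t=0.135, apex=0.022, x_land=56.754, impact vy=-0.662
  bounce: vy ← 0.5·0.662 = 0.331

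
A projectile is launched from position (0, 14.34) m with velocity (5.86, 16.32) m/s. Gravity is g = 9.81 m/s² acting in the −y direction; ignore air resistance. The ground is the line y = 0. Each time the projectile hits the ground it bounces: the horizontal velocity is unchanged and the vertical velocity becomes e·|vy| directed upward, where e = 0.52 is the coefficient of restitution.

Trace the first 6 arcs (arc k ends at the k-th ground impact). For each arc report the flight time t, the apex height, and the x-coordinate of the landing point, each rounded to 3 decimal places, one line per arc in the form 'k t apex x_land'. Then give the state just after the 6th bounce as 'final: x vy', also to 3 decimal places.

1 4.049 27.915 23.728
2 2.481 7.548 38.267
3 1.290 2.041 45.828
4 0.671 0.552 49.759
5 0.349 0.149 51.803
6 0.181 0.040 52.866
final: 52.866 0.463

Arc 1: start y=14.340, vy=16.320 → t=4.049, apex=27.915, x_land=23.728, impact vy=-23.403
  bounce: vy ← 0.52·23.403 = 12.169
Arc 2: start y=0.000, vy=12.169 → t=2.481, apex=7.548, x_land=38.267, impact vy=-12.169
  bounce: vy ← 0.52·12.169 = 6.328
Arc 3: start y=0.000, vy=6.328 → t=1.290, apex=2.041, x_land=45.828, impact vy=-6.328
  bounce: vy ← 0.52·6.328 = 3.291
Arc 4: start y=0.000, vy=3.291 → t=0.671, apex=0.552, x_land=49.759, impact vy=-3.291
  bounce: vy ← 0.52·3.291 = 1.711
Arc 5: start y=0.000, vy=1.711 → t=0.349, apex=0.149, x_land=51.803, impact vy=-1.711
  bounce: vy ← 0.52·1.711 = 0.890
Arc 6: start y=0.000, vy=0.890 → t=0.181, apex=0.040, x_land=52.866, impact vy=-0.890
  bounce: vy ← 0.52·0.890 = 0.463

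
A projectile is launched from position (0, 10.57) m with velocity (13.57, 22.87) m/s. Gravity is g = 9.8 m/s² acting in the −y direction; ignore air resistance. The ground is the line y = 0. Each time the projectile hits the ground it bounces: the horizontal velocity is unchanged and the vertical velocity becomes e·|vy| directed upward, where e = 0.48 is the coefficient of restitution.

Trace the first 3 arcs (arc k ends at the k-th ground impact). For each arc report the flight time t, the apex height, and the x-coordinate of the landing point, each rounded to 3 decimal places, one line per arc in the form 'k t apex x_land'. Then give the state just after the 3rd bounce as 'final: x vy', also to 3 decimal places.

1 5.091 37.256 69.086
2 2.647 8.584 105.007
3 1.271 1.978 122.249
final: 122.249 2.988

Arc 1: start y=10.570, vy=22.870 → t=5.091, apex=37.256, x_land=69.086, impact vy=-27.022
  bounce: vy ← 0.48·27.022 = 12.971
Arc 2: start y=0.000, vy=12.971 → t=2.647, apex=8.584, x_land=105.007, impact vy=-12.971
  bounce: vy ← 0.48·12.971 = 6.226
Arc 3: start y=0.000, vy=6.226 → t=1.271, apex=1.978, x_land=122.249, impact vy=-6.226
  bounce: vy ← 0.48·6.226 = 2.988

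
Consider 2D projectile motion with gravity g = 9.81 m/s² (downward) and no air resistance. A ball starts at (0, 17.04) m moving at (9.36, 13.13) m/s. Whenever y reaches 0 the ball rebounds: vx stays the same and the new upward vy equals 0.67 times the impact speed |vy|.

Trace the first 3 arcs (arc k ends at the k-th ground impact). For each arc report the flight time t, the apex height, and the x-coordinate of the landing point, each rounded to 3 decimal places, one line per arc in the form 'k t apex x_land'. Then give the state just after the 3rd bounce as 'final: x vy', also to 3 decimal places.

Arc 1: start y=17.040, vy=13.130 → t=3.633, apex=25.827, x_land=34.006, impact vy=-22.510
  bounce: vy ← 0.67·22.510 = 15.082
Arc 2: start y=0.000, vy=15.082 → t=3.075, apex=11.594, x_land=62.786, impact vy=-15.082
  bounce: vy ← 0.67·15.082 = 10.105
Arc 3: start y=0.000, vy=10.105 → t=2.060, apex=5.204, x_land=82.069, impact vy=-10.105
  bounce: vy ← 0.67·10.105 = 6.770

1 3.633 25.827 34.006
2 3.075 11.594 62.786
3 2.060 5.204 82.069
final: 82.069 6.770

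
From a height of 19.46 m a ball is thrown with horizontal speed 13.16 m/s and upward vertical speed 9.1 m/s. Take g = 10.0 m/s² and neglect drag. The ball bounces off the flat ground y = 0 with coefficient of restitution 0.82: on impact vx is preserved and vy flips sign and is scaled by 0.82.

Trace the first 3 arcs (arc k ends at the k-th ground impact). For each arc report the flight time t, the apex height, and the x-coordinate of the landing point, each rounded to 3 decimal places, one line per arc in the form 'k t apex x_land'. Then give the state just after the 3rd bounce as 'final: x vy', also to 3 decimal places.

1 3.083 23.601 40.567
2 3.563 15.869 87.456
3 2.922 10.670 125.906
final: 125.906 11.979

Arc 1: start y=19.460, vy=9.100 → t=3.083, apex=23.601, x_land=40.567, impact vy=-21.726
  bounce: vy ← 0.82·21.726 = 17.815
Arc 2: start y=0.000, vy=17.815 → t=3.563, apex=15.869, x_land=87.456, impact vy=-17.815
  bounce: vy ← 0.82·17.815 = 14.608
Arc 3: start y=0.000, vy=14.608 → t=2.922, apex=10.670, x_land=125.906, impact vy=-14.608
  bounce: vy ← 0.82·14.608 = 11.979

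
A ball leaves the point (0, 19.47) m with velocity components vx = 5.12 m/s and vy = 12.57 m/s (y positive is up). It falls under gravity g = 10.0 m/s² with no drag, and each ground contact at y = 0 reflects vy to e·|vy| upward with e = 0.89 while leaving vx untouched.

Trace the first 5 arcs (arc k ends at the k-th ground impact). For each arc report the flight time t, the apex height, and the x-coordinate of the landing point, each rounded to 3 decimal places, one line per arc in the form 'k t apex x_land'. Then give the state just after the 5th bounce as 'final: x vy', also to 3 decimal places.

1 3.597 27.370 18.415
2 4.165 21.680 39.738
3 3.707 17.173 58.715
4 3.299 13.602 75.605
5 2.936 10.775 90.637
final: 90.637 13.065

Arc 1: start y=19.470, vy=12.570 → t=3.597, apex=27.370, x_land=18.415, impact vy=-23.397
  bounce: vy ← 0.89·23.397 = 20.823
Arc 2: start y=0.000, vy=20.823 → t=4.165, apex=21.680, x_land=39.738, impact vy=-20.823
  bounce: vy ← 0.89·20.823 = 18.533
Arc 3: start y=0.000, vy=18.533 → t=3.707, apex=17.173, x_land=58.715, impact vy=-18.533
  bounce: vy ← 0.89·18.533 = 16.494
Arc 4: start y=0.000, vy=16.494 → t=3.299, apex=13.602, x_land=75.605, impact vy=-16.494
  bounce: vy ← 0.89·16.494 = 14.680
Arc 5: start y=0.000, vy=14.680 → t=2.936, apex=10.775, x_land=90.637, impact vy=-14.680
  bounce: vy ← 0.89·14.680 = 13.065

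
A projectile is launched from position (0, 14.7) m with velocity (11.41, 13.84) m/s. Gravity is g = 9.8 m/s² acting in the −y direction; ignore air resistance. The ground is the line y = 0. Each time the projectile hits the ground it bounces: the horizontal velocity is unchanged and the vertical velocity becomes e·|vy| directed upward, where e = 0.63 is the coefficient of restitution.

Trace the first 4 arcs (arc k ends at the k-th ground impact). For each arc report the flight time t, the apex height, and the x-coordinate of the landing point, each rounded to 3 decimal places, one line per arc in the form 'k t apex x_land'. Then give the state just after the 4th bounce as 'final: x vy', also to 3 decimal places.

Arc 1: start y=14.700, vy=13.840 → t=3.647, apex=24.473, x_land=41.613, impact vy=-21.901
  bounce: vy ← 0.63·21.901 = 13.798
Arc 2: start y=0.000, vy=13.798 → t=2.816, apex=9.713, x_land=73.742, impact vy=-13.798
  bounce: vy ← 0.63·13.798 = 8.693
Arc 3: start y=0.000, vy=8.693 → t=1.774, apex=3.855, x_land=93.984, impact vy=-8.693
  bounce: vy ← 0.63·8.693 = 5.476
Arc 4: start y=0.000, vy=5.476 → t=1.118, apex=1.530, x_land=106.736, impact vy=-5.476
  bounce: vy ← 0.63·5.476 = 3.450

1 3.647 24.473 41.613
2 2.816 9.713 73.742
3 1.774 3.855 93.984
4 1.118 1.530 106.736
final: 106.736 3.450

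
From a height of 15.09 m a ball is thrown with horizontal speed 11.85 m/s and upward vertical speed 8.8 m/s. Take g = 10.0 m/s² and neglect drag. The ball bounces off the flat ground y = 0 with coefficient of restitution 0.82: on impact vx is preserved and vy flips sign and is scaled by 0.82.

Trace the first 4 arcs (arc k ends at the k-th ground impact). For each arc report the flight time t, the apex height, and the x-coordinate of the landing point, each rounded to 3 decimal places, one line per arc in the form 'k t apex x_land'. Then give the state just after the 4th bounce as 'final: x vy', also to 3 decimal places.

Arc 1: start y=15.090, vy=8.800 → t=2.827, apex=18.962, x_land=33.505, impact vy=-19.474
  bounce: vy ← 0.82·19.474 = 15.969
Arc 2: start y=0.000, vy=15.969 → t=3.194, apex=12.750, x_land=71.351, impact vy=-15.969
  bounce: vy ← 0.82·15.969 = 13.094
Arc 3: start y=0.000, vy=13.094 → t=2.619, apex=8.573, x_land=102.384, impact vy=-13.094
  bounce: vy ← 0.82·13.094 = 10.737
Arc 4: start y=0.000, vy=10.737 → t=2.147, apex=5.765, x_land=127.832, impact vy=-10.737
  bounce: vy ← 0.82·10.737 = 8.805

1 2.827 18.962 33.505
2 3.194 12.750 71.351
3 2.619 8.573 102.384
4 2.147 5.765 127.832
final: 127.832 8.805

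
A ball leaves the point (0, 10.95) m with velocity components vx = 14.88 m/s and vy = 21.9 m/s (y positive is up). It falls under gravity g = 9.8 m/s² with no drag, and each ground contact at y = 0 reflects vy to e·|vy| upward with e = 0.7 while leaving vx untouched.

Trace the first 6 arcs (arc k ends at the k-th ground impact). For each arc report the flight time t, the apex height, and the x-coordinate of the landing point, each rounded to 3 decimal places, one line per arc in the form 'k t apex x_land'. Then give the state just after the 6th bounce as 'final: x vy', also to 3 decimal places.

Arc 1: start y=10.950, vy=21.900 → t=4.923, apex=35.420, x_land=73.259, impact vy=-26.348
  bounce: vy ← 0.7·26.348 = 18.444
Arc 2: start y=0.000, vy=18.444 → t=3.764, apex=17.356, x_land=129.267, impact vy=-18.444
  bounce: vy ← 0.7·18.444 = 12.911
Arc 3: start y=0.000, vy=12.911 → t=2.635, apex=8.504, x_land=168.474, impact vy=-12.911
  bounce: vy ← 0.7·12.911 = 9.037
Arc 4: start y=0.000, vy=9.037 → t=1.844, apex=4.167, x_land=195.918, impact vy=-9.037
  bounce: vy ← 0.7·9.037 = 6.326
Arc 5: start y=0.000, vy=6.326 → t=1.291, apex=2.042, x_land=215.129, impact vy=-6.326
  bounce: vy ← 0.7·6.326 = 4.428
Arc 6: start y=0.000, vy=4.428 → t=0.904, apex=1.001, x_land=228.577, impact vy=-4.428
  bounce: vy ← 0.7·4.428 = 3.100

1 4.923 35.420 73.259
2 3.764 17.356 129.267
3 2.635 8.504 168.474
4 1.844 4.167 195.918
5 1.291 2.042 215.129
6 0.904 1.001 228.577
final: 228.577 3.100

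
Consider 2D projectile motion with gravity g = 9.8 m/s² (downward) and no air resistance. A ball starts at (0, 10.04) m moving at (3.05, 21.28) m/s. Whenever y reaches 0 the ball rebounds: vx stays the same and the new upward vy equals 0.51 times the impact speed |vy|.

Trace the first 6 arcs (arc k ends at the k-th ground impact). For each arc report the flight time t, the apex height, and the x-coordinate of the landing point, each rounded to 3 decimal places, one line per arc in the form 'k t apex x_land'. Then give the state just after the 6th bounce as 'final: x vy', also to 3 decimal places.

Arc 1: start y=10.040, vy=21.280 → t=4.772, apex=33.144, x_land=14.555, impact vy=-25.488
  bounce: vy ← 0.51·25.488 = 12.999
Arc 2: start y=0.000, vy=12.999 → t=2.653, apex=8.621, x_land=22.646, impact vy=-12.999
  bounce: vy ← 0.51·12.999 = 6.629
Arc 3: start y=0.000, vy=6.629 → t=1.353, apex=2.242, x_land=26.773, impact vy=-6.629
  bounce: vy ← 0.51·6.629 = 3.381
Arc 4: start y=0.000, vy=3.381 → t=0.690, apex=0.583, x_land=28.877, impact vy=-3.381
  bounce: vy ← 0.51·3.381 = 1.724
Arc 5: start y=0.000, vy=1.724 → t=0.352, apex=0.152, x_land=29.950, impact vy=-1.724
  bounce: vy ← 0.51·1.724 = 0.879
Arc 6: start y=0.000, vy=0.879 → t=0.179, apex=0.039, x_land=30.498, impact vy=-0.879
  bounce: vy ← 0.51·0.879 = 0.448

1 4.772 33.144 14.555
2 2.653 8.621 22.646
3 1.353 2.242 26.773
4 0.690 0.583 28.877
5 0.352 0.152 29.950
6 0.179 0.039 30.498
final: 30.498 0.448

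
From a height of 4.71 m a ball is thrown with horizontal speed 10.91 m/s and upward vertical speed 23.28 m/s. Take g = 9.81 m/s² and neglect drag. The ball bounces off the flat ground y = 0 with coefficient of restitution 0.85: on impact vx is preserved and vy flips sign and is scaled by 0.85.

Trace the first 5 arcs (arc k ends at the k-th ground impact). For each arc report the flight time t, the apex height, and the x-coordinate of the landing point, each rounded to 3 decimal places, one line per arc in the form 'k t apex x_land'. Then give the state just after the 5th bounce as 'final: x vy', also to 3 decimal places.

Arc 1: start y=4.710, vy=23.280 → t=4.941, apex=32.333, x_land=53.901, impact vy=-25.187
  bounce: vy ← 0.85·25.187 = 21.409
Arc 2: start y=0.000, vy=21.409 → t=4.365, apex=23.360, x_land=101.520, impact vy=-21.409
  bounce: vy ← 0.85·21.409 = 18.197
Arc 3: start y=0.000, vy=18.197 → t=3.710, apex=16.878, x_land=141.995, impact vy=-18.197
  bounce: vy ← 0.85·18.197 = 15.468
Arc 4: start y=0.000, vy=15.468 → t=3.153, apex=12.194, x_land=176.400, impact vy=-15.468
  bounce: vy ← 0.85·15.468 = 13.148
Arc 5: start y=0.000, vy=13.148 → t=2.680, apex=8.810, x_land=205.643, impact vy=-13.148
  bounce: vy ← 0.85·13.148 = 11.175

1 4.941 32.333 53.901
2 4.365 23.360 101.520
3 3.710 16.878 141.995
4 3.153 12.194 176.400
5 2.680 8.810 205.643
final: 205.643 11.175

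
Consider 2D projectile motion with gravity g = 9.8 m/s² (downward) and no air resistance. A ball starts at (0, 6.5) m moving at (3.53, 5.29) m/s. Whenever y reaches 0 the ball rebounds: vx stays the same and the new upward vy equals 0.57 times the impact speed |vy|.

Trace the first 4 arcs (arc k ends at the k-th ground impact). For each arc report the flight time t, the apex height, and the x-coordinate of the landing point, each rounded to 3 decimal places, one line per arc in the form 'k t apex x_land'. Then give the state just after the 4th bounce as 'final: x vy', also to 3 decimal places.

1 1.812 7.928 6.396
2 1.450 2.576 11.514
3 0.827 0.837 14.432
4 0.471 0.272 16.095
final: 16.095 1.316

Arc 1: start y=6.500, vy=5.290 → t=1.812, apex=7.928, x_land=6.396, impact vy=-12.465
  bounce: vy ← 0.57·12.465 = 7.105
Arc 2: start y=0.000, vy=7.105 → t=1.450, apex=2.576, x_land=11.514, impact vy=-7.105
  bounce: vy ← 0.57·7.105 = 4.050
Arc 3: start y=0.000, vy=4.050 → t=0.827, apex=0.837, x_land=14.432, impact vy=-4.050
  bounce: vy ← 0.57·4.050 = 2.308
Arc 4: start y=0.000, vy=2.308 → t=0.471, apex=0.272, x_land=16.095, impact vy=-2.308
  bounce: vy ← 0.57·2.308 = 1.316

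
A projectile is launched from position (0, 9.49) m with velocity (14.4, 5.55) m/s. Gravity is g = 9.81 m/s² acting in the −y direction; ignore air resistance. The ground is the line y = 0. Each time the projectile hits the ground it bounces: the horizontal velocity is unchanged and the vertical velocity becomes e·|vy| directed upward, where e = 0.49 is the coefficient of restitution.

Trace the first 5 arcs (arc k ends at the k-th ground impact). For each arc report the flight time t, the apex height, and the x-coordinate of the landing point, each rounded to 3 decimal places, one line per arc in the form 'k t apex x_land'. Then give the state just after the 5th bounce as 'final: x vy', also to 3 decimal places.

Arc 1: start y=9.490, vy=5.550 → t=2.067, apex=11.060, x_land=29.770, impact vy=-14.731
  bounce: vy ← 0.49·14.731 = 7.218
Arc 2: start y=0.000, vy=7.218 → t=1.472, apex=2.655, x_land=50.961, impact vy=-7.218
  bounce: vy ← 0.49·7.218 = 3.537
Arc 3: start y=0.000, vy=3.537 → t=0.721, apex=0.638, x_land=61.344, impact vy=-3.537
  bounce: vy ← 0.49·3.537 = 1.733
Arc 4: start y=0.000, vy=1.733 → t=0.353, apex=0.153, x_land=66.432, impact vy=-1.733
  bounce: vy ← 0.49·1.733 = 0.849
Arc 5: start y=0.000, vy=0.849 → t=0.173, apex=0.037, x_land=68.925, impact vy=-0.849
  bounce: vy ← 0.49·0.849 = 0.416

1 2.067 11.060 29.770
2 1.472 2.655 50.961
3 0.721 0.638 61.344
4 0.353 0.153 66.432
5 0.173 0.037 68.925
final: 68.925 0.416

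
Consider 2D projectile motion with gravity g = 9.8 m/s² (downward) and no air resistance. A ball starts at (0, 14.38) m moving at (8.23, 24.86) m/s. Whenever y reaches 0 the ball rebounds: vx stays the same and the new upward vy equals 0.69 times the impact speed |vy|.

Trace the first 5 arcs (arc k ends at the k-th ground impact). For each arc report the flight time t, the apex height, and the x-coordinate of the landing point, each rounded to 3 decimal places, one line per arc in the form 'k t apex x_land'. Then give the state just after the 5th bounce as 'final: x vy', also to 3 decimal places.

1 5.598 45.912 46.069
2 4.224 21.859 80.834
3 2.915 10.407 104.822
4 2.011 4.955 121.374
5 1.388 2.359 132.794
final: 132.794 4.692

Arc 1: start y=14.380, vy=24.860 → t=5.598, apex=45.912, x_land=46.069, impact vy=-29.998
  bounce: vy ← 0.69·29.998 = 20.698
Arc 2: start y=0.000, vy=20.698 → t=4.224, apex=21.859, x_land=80.834, impact vy=-20.698
  bounce: vy ← 0.69·20.698 = 14.282
Arc 3: start y=0.000, vy=14.282 → t=2.915, apex=10.407, x_land=104.822, impact vy=-14.282
  bounce: vy ← 0.69·14.282 = 9.855
Arc 4: start y=0.000, vy=9.855 → t=2.011, apex=4.955, x_land=121.374, impact vy=-9.855
  bounce: vy ← 0.69·9.855 = 6.800
Arc 5: start y=0.000, vy=6.800 → t=1.388, apex=2.359, x_land=132.794, impact vy=-6.800
  bounce: vy ← 0.69·6.800 = 4.692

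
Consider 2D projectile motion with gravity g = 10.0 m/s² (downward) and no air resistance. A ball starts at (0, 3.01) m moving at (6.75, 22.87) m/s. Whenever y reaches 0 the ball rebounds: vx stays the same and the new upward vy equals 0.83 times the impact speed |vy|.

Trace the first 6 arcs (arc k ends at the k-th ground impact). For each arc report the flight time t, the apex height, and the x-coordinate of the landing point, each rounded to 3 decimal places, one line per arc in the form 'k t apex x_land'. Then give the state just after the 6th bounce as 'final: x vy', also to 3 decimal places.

1 4.702 29.162 31.739
2 4.009 20.090 58.799
3 3.327 13.840 81.259
4 2.762 9.534 99.901
5 2.292 6.568 115.374
6 1.903 4.525 128.216
final: 128.216 7.896

Arc 1: start y=3.010, vy=22.870 → t=4.702, apex=29.162, x_land=31.739, impact vy=-24.150
  bounce: vy ← 0.83·24.150 = 20.045
Arc 2: start y=0.000, vy=20.045 → t=4.009, apex=20.090, x_land=58.799, impact vy=-20.045
  bounce: vy ← 0.83·20.045 = 16.637
Arc 3: start y=0.000, vy=16.637 → t=3.327, apex=13.840, x_land=81.259, impact vy=-16.637
  bounce: vy ← 0.83·16.637 = 13.809
Arc 4: start y=0.000, vy=13.809 → t=2.762, apex=9.534, x_land=99.901, impact vy=-13.809
  bounce: vy ← 0.83·13.809 = 11.461
Arc 5: start y=0.000, vy=11.461 → t=2.292, apex=6.568, x_land=115.374, impact vy=-11.461
  bounce: vy ← 0.83·11.461 = 9.513
Arc 6: start y=0.000, vy=9.513 → t=1.903, apex=4.525, x_land=128.216, impact vy=-9.513
  bounce: vy ← 0.83·9.513 = 7.896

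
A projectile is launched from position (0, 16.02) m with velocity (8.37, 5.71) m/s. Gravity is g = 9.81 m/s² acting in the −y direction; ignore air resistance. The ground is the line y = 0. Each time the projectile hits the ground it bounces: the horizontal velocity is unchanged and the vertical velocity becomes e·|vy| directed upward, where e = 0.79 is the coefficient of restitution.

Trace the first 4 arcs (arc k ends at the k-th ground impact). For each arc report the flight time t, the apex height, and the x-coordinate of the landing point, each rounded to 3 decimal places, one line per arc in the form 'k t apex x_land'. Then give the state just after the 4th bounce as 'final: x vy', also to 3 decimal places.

1 2.481 17.682 20.763
2 3.000 11.035 45.872
3 2.370 6.887 65.708
4 1.872 4.298 81.379
final: 81.379 7.255

Arc 1: start y=16.020, vy=5.710 → t=2.481, apex=17.682, x_land=20.763, impact vy=-18.626
  bounce: vy ← 0.79·18.626 = 14.714
Arc 2: start y=0.000, vy=14.714 → t=3.000, apex=11.035, x_land=45.872, impact vy=-14.714
  bounce: vy ← 0.79·14.714 = 11.624
Arc 3: start y=0.000, vy=11.624 → t=2.370, apex=6.887, x_land=65.708, impact vy=-11.624
  bounce: vy ← 0.79·11.624 = 9.183
Arc 4: start y=0.000, vy=9.183 → t=1.872, apex=4.298, x_land=81.379, impact vy=-9.183
  bounce: vy ← 0.79·9.183 = 7.255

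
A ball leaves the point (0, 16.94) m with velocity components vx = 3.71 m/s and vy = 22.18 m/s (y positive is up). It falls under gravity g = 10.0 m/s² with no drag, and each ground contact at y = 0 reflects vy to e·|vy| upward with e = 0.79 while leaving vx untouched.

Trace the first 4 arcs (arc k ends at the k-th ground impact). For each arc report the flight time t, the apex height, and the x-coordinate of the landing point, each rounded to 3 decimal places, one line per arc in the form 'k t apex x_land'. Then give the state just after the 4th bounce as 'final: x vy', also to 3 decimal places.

Arc 1: start y=16.940, vy=22.180 → t=5.100, apex=41.538, x_land=18.922, impact vy=-28.823
  bounce: vy ← 0.79·28.823 = 22.770
Arc 2: start y=0.000, vy=22.770 → t=4.554, apex=25.924, x_land=35.817, impact vy=-22.770
  bounce: vy ← 0.79·22.770 = 17.988
Arc 3: start y=0.000, vy=17.988 → t=3.598, apex=16.179, x_land=49.165, impact vy=-17.988
  bounce: vy ← 0.79·17.988 = 14.211
Arc 4: start y=0.000, vy=14.211 → t=2.842, apex=10.097, x_land=59.709, impact vy=-14.211
  bounce: vy ← 0.79·14.211 = 11.226

1 5.100 41.538 18.922
2 4.554 25.924 35.817
3 3.598 16.179 49.165
4 2.842 10.097 59.709
final: 59.709 11.226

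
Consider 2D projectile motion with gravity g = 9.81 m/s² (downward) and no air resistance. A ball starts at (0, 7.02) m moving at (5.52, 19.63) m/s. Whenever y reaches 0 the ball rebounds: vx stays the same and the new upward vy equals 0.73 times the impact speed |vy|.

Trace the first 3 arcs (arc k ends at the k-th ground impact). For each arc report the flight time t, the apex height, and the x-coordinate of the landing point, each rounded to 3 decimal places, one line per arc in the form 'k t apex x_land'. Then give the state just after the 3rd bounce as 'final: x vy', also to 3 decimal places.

1 4.332 26.660 23.915
2 3.404 14.207 42.704
3 2.485 7.571 56.420
final: 56.420 8.897

Arc 1: start y=7.020, vy=19.630 → t=4.332, apex=26.660, x_land=23.915, impact vy=-22.871
  bounce: vy ← 0.73·22.871 = 16.696
Arc 2: start y=0.000, vy=16.696 → t=3.404, apex=14.207, x_land=42.704, impact vy=-16.696
  bounce: vy ← 0.73·16.696 = 12.188
Arc 3: start y=0.000, vy=12.188 → t=2.485, apex=7.571, x_land=56.420, impact vy=-12.188
  bounce: vy ← 0.73·12.188 = 8.897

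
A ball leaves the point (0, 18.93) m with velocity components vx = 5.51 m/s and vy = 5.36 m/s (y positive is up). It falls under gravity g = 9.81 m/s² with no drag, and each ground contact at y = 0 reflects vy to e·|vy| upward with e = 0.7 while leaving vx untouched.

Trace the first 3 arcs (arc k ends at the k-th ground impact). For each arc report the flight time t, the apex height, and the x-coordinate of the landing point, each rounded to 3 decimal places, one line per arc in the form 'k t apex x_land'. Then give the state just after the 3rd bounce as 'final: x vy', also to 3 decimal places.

1 2.585 20.394 14.246
2 2.855 9.993 29.975
3 1.998 4.897 40.986
final: 40.986 6.861

Arc 1: start y=18.930, vy=5.360 → t=2.585, apex=20.394, x_land=14.246, impact vy=-20.003
  bounce: vy ← 0.7·20.003 = 14.002
Arc 2: start y=0.000, vy=14.002 → t=2.855, apex=9.993, x_land=29.975, impact vy=-14.002
  bounce: vy ← 0.7·14.002 = 9.802
Arc 3: start y=0.000, vy=9.802 → t=1.998, apex=4.897, x_land=40.986, impact vy=-9.802
  bounce: vy ← 0.7·9.802 = 6.861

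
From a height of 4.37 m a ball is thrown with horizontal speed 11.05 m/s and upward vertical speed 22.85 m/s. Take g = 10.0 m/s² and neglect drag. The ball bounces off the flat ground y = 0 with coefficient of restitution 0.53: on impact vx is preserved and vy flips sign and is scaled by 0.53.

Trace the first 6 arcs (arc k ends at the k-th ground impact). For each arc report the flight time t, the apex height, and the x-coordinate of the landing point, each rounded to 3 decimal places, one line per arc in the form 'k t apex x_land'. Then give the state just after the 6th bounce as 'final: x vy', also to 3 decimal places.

1 4.754 30.476 52.530
2 2.617 8.561 81.448
3 1.387 2.405 96.774
4 0.735 0.675 104.897
5 0.390 0.190 109.202
6 0.206 0.053 111.484
final: 111.484 0.547

Arc 1: start y=4.370, vy=22.850 → t=4.754, apex=30.476, x_land=52.530, impact vy=-24.689
  bounce: vy ← 0.53·24.689 = 13.085
Arc 2: start y=0.000, vy=13.085 → t=2.617, apex=8.561, x_land=81.448, impact vy=-13.085
  bounce: vy ← 0.53·13.085 = 6.935
Arc 3: start y=0.000, vy=6.935 → t=1.387, apex=2.405, x_land=96.774, impact vy=-6.935
  bounce: vy ← 0.53·6.935 = 3.676
Arc 4: start y=0.000, vy=3.676 → t=0.735, apex=0.675, x_land=104.897, impact vy=-3.676
  bounce: vy ← 0.53·3.676 = 1.948
Arc 5: start y=0.000, vy=1.948 → t=0.390, apex=0.190, x_land=109.202, impact vy=-1.948
  bounce: vy ← 0.53·1.948 = 1.032
Arc 6: start y=0.000, vy=1.032 → t=0.206, apex=0.053, x_land=111.484, impact vy=-1.032
  bounce: vy ← 0.53·1.032 = 0.547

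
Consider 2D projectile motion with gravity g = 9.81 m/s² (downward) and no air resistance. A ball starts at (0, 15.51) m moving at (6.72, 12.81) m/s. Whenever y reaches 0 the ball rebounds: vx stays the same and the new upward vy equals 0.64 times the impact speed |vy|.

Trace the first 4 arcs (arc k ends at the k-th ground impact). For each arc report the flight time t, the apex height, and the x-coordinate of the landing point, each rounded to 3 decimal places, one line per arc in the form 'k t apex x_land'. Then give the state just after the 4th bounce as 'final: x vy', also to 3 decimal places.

1 3.512 23.874 23.601
2 2.824 9.779 42.577
3 1.807 4.005 54.722
4 1.157 1.641 62.495
final: 62.495 3.631

Arc 1: start y=15.510, vy=12.810 → t=3.512, apex=23.874, x_land=23.601, impact vy=-21.643
  bounce: vy ← 0.64·21.643 = 13.851
Arc 2: start y=0.000, vy=13.851 → t=2.824, apex=9.779, x_land=42.577, impact vy=-13.851
  bounce: vy ← 0.64·13.851 = 8.865
Arc 3: start y=0.000, vy=8.865 → t=1.807, apex=4.005, x_land=54.722, impact vy=-8.865
  bounce: vy ← 0.64·8.865 = 5.673
Arc 4: start y=0.000, vy=5.673 → t=1.157, apex=1.641, x_land=62.495, impact vy=-5.673
  bounce: vy ← 0.64·5.673 = 3.631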